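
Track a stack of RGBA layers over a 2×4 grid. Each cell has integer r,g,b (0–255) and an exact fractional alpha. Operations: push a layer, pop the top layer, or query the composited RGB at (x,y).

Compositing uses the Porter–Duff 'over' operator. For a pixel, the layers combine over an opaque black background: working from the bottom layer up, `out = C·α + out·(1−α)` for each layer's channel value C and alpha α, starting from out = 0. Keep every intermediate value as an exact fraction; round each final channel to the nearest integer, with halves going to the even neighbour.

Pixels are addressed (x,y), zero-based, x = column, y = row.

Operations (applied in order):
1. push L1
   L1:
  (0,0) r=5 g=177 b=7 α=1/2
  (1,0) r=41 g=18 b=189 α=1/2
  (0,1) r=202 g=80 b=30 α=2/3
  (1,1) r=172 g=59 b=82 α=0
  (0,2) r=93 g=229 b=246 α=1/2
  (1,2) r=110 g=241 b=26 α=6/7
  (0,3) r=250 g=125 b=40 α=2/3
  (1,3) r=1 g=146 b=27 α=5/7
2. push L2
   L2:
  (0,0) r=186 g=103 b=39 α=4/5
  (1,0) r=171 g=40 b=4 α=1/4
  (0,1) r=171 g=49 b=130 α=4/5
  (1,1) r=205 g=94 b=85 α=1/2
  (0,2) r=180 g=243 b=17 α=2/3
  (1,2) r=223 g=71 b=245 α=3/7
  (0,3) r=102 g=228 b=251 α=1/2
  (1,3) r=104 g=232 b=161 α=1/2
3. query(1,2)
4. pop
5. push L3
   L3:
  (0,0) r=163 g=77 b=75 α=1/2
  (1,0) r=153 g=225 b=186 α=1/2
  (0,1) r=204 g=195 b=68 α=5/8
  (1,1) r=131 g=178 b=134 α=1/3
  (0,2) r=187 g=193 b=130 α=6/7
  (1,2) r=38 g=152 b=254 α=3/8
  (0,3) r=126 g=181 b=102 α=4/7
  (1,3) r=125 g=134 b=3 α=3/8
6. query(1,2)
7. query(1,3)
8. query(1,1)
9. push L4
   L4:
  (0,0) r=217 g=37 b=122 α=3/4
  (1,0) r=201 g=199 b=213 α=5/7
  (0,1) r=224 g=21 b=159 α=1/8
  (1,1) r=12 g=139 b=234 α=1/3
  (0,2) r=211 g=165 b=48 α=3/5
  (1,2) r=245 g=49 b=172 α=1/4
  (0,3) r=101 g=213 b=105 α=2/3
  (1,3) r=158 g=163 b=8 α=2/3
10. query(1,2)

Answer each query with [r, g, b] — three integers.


query (1,2) [L1,L2] — begin 0,0,0
after L1 α=6/7: [660/7, 1446/7, 156/7]
after L2 α=3/7: [7323/49, 7275/49, 5769/49]
→ [149, 148, 118]

at x=1,y=2 over L1,L3:
after L1 α=6/7: [660/7, 1446/7, 156/7]
after L3 α=3/8: [2049/28, 5211/28, 3057/28]
→ [73, 186, 109]

query (1,3) [L1,L3] — begin 0,0,0
L1 α=5/7: [5/7, 730/7, 135/7]
L3 α=3/8: [1325/28, 808/7, 369/28]
= [47, 115, 13]

(1,1) stack=L1,L3; from [0,0,0]:
L1 α=0: [0, 0, 0]
L3 α=1/3: [131/3, 178/3, 134/3]
= [44, 59, 45]

query (1,2) [L1,L3,L4] — begin 0,0,0
L1 α=6/7: [660/7, 1446/7, 156/7]
L3 α=3/8: [2049/28, 5211/28, 3057/28]
L4 α=1/4: [13007/112, 17005/112, 13987/112]
rounded: [116, 152, 125]


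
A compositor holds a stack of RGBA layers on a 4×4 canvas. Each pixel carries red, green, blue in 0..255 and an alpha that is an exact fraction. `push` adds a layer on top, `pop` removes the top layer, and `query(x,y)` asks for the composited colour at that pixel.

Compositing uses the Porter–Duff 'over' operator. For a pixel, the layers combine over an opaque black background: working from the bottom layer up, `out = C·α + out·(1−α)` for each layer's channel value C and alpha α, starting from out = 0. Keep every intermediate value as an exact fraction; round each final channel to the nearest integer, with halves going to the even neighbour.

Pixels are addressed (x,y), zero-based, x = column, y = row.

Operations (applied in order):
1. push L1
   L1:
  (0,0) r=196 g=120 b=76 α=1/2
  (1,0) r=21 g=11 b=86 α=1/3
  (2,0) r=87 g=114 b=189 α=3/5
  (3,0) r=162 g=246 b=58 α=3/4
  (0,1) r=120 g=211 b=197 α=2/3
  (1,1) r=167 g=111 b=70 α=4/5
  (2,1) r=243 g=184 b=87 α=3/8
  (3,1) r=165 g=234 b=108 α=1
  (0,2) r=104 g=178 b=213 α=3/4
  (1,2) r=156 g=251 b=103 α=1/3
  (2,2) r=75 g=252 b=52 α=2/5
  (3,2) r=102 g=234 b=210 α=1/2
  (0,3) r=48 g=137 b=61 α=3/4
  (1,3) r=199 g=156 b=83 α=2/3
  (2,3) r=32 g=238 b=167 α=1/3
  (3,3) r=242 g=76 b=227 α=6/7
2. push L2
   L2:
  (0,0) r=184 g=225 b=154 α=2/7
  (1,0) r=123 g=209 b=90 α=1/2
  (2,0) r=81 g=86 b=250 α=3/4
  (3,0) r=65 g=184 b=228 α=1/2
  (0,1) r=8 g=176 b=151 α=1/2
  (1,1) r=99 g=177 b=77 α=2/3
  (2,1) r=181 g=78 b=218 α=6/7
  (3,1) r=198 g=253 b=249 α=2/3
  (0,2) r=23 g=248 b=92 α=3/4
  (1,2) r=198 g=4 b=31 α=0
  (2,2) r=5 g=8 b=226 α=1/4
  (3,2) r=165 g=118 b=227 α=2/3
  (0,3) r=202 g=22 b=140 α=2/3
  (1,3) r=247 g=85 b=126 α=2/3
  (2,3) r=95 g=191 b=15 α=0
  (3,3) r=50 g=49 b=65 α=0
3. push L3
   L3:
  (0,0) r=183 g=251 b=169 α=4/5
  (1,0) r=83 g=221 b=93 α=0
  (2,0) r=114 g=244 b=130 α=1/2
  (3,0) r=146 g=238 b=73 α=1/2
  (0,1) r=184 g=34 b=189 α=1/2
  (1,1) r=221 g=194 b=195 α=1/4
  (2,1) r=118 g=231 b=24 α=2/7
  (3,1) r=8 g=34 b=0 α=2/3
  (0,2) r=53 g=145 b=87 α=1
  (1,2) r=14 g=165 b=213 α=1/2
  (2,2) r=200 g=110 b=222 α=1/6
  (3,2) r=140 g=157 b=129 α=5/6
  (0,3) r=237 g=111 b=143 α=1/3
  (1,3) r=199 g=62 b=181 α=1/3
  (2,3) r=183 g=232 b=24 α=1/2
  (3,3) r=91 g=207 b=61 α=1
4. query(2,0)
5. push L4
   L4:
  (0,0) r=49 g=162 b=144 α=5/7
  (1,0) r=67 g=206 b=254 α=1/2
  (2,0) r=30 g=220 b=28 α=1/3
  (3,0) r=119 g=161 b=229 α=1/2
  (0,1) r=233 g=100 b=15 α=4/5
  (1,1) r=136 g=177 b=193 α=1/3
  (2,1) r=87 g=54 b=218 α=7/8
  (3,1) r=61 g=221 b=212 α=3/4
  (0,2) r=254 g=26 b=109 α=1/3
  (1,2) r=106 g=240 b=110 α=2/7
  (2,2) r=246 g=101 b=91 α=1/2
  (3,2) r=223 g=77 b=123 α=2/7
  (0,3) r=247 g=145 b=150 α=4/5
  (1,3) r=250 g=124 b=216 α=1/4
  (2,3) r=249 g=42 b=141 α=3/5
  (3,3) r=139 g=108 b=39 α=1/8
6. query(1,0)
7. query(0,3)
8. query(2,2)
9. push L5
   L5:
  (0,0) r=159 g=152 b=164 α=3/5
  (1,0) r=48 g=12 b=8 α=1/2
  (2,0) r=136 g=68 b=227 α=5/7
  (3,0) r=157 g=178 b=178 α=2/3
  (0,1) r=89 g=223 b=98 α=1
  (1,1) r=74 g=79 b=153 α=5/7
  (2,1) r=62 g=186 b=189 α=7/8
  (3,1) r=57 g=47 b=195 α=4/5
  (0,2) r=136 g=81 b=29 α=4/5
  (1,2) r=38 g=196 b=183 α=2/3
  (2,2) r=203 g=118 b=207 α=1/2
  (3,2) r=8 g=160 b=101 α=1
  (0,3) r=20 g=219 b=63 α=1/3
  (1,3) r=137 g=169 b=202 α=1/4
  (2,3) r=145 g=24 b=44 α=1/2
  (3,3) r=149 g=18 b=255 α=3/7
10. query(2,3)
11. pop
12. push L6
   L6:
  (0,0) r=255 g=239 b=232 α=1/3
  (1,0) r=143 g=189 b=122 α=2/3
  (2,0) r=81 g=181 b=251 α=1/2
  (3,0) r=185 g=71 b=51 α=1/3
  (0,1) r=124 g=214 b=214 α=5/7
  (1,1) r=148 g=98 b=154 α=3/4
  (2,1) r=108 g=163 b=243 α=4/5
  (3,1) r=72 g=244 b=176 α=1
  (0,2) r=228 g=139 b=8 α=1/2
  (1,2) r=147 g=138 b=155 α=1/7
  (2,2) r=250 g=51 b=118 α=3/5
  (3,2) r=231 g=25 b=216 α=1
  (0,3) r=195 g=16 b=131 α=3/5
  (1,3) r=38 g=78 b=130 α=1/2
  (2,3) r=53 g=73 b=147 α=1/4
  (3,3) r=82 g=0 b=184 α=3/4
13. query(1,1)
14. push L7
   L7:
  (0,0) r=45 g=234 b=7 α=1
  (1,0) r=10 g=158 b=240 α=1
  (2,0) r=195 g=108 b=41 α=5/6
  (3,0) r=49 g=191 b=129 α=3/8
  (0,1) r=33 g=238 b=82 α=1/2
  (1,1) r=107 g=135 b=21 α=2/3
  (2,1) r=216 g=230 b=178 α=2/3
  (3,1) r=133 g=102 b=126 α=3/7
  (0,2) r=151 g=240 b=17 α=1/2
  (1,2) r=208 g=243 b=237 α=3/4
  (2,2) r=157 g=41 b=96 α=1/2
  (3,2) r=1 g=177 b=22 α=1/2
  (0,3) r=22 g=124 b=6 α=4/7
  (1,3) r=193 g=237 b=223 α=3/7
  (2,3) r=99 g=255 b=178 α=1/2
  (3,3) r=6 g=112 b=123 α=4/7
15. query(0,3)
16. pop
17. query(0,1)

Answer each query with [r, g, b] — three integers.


at x=2,y=0 over L1,L2,L3:
L1 α=3/5: [261/5, 342/5, 567/5]
L2 α=3/4: [369/5, 408/5, 4317/20]
L3 α=1/2: [939/10, 814/5, 6917/40]
rounded: [94, 163, 173]

(1,0) stack=L1,L2,L3,L4; from [0,0,0]:
+L1 (α=1/3) → [7, 11/3, 86/3]
+L2 (α=1/2) → [65, 319/3, 178/3]
+L3 (α=0) → [65, 319/3, 178/3]
+L4 (α=1/2) → [66, 937/6, 470/3]
rounded: [66, 156, 157]

(0,3) stack=L1,L2,L3,L4; from [0,0,0]:
after L1 α=3/4: [36, 411/4, 183/4]
after L2 α=2/3: [440/3, 587/12, 1303/12]
after L3 α=1/3: [1591/9, 1253/18, 2161/18]
after L4 α=4/5: [10483/45, 11693/90, 12961/90]
= [233, 130, 144]

at x=2,y=2 over L1,L2,L3,L4:
L1 α=2/5: [30, 504/5, 104/5]
L2 α=1/4: [95/4, 388/5, 721/10]
L3 α=1/6: [425/8, 83, 1165/12]
L4 α=1/2: [2393/16, 92, 2257/24]
rounded: [150, 92, 94]

(2,3) stack=L1,L2,L3,L4,L5; from [0,0,0]:
L1 α=1/3: [32/3, 238/3, 167/3]
L2 α=0: [32/3, 238/3, 167/3]
L3 α=1/2: [581/6, 467/3, 239/6]
L4 α=3/5: [2822/15, 1312/15, 1508/15]
L5 α=1/2: [4997/30, 836/15, 1084/15]
rounded: [167, 56, 72]

(1,1) stack=L1,L2,L3,L4,L6; from [0,0,0]:
+L1 (α=4/5) → [668/5, 444/5, 56]
+L2 (α=2/3) → [1658/15, 738/5, 70]
+L3 (α=1/4) → [2763/20, 796/5, 405/4]
+L4 (α=1/3) → [4123/30, 2477/15, 791/6]
+L6 (α=3/4) → [17443/120, 6887/60, 3563/24]
rounded: [145, 115, 148]

(0,3) stack=L1,L2,L3,L4,L6,L7; from [0,0,0]:
after L1 α=3/4: [36, 411/4, 183/4]
after L2 α=2/3: [440/3, 587/12, 1303/12]
after L3 α=1/3: [1591/9, 1253/18, 2161/18]
after L4 α=4/5: [10483/45, 11693/90, 12961/90]
after L6 α=3/5: [47291/225, 13853/225, 30646/225]
after L7 α=4/7: [53891/525, 51053/525, 32446/525]
→ [103, 97, 62]

query (0,1) [L1,L2,L3,L4,L6] — begin 0,0,0
L1 α=2/3: [80, 422/3, 394/3]
L2 α=1/2: [44, 475/3, 847/6]
L3 α=1/2: [114, 577/6, 1981/12]
L4 α=4/5: [1046/5, 2977/30, 2701/60]
L6 α=5/7: [5192/35, 19027/105, 34801/210]
= [148, 181, 166]


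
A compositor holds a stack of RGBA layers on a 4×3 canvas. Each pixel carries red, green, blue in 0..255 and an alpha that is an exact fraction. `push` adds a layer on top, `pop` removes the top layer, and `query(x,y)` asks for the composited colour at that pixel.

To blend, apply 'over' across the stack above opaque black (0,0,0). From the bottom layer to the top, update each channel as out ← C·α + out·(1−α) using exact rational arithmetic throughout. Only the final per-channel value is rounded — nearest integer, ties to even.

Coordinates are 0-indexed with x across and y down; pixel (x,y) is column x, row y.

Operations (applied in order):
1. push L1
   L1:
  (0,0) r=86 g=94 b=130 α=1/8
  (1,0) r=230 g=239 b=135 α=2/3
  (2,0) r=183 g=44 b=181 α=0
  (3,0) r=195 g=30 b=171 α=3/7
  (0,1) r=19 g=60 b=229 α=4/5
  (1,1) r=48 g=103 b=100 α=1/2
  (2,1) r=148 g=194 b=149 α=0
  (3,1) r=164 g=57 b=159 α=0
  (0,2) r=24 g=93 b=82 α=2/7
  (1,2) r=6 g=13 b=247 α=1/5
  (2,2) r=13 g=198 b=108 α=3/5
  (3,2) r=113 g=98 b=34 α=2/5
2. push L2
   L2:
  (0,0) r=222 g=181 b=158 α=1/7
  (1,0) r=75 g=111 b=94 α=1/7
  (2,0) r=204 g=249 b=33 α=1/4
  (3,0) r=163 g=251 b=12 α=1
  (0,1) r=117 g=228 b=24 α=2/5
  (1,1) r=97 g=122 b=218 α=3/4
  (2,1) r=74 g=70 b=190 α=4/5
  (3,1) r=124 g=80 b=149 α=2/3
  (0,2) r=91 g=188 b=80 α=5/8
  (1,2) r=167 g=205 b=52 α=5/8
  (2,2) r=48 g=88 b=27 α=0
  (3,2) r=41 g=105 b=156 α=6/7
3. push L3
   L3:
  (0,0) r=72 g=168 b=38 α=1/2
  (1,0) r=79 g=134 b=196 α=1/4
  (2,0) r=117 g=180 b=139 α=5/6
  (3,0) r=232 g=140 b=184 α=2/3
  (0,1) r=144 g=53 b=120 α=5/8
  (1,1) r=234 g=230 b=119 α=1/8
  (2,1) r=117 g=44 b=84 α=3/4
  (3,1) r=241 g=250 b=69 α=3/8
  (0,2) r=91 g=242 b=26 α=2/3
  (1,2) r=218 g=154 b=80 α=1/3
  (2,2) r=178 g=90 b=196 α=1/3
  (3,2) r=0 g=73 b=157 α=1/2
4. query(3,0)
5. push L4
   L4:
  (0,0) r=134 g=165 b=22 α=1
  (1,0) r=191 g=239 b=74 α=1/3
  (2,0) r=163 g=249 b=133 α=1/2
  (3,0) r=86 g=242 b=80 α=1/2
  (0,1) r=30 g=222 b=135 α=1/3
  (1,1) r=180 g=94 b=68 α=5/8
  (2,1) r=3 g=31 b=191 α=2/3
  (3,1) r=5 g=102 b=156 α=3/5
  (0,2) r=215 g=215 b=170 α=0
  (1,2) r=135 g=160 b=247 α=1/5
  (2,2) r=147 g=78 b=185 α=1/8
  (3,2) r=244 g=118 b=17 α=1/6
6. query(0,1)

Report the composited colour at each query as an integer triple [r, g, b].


query (3,0) [L1,L2,L3] — begin 0,0,0
after L1 α=3/7: [585/7, 90/7, 513/7]
after L2 α=1: [163, 251, 12]
after L3 α=2/3: [209, 177, 380/3]
= [209, 177, 127]

(0,1) stack=L1,L2,L3,L4; from [0,0,0]:
+L1 (α=4/5) → [76/5, 48, 916/5]
+L2 (α=2/5) → [1398/25, 120, 2988/25]
+L3 (α=5/8) → [11097/100, 625/8, 5991/50]
+L4 (α=1/3) → [4199/50, 1513/12, 3122/25]
→ [84, 126, 125]


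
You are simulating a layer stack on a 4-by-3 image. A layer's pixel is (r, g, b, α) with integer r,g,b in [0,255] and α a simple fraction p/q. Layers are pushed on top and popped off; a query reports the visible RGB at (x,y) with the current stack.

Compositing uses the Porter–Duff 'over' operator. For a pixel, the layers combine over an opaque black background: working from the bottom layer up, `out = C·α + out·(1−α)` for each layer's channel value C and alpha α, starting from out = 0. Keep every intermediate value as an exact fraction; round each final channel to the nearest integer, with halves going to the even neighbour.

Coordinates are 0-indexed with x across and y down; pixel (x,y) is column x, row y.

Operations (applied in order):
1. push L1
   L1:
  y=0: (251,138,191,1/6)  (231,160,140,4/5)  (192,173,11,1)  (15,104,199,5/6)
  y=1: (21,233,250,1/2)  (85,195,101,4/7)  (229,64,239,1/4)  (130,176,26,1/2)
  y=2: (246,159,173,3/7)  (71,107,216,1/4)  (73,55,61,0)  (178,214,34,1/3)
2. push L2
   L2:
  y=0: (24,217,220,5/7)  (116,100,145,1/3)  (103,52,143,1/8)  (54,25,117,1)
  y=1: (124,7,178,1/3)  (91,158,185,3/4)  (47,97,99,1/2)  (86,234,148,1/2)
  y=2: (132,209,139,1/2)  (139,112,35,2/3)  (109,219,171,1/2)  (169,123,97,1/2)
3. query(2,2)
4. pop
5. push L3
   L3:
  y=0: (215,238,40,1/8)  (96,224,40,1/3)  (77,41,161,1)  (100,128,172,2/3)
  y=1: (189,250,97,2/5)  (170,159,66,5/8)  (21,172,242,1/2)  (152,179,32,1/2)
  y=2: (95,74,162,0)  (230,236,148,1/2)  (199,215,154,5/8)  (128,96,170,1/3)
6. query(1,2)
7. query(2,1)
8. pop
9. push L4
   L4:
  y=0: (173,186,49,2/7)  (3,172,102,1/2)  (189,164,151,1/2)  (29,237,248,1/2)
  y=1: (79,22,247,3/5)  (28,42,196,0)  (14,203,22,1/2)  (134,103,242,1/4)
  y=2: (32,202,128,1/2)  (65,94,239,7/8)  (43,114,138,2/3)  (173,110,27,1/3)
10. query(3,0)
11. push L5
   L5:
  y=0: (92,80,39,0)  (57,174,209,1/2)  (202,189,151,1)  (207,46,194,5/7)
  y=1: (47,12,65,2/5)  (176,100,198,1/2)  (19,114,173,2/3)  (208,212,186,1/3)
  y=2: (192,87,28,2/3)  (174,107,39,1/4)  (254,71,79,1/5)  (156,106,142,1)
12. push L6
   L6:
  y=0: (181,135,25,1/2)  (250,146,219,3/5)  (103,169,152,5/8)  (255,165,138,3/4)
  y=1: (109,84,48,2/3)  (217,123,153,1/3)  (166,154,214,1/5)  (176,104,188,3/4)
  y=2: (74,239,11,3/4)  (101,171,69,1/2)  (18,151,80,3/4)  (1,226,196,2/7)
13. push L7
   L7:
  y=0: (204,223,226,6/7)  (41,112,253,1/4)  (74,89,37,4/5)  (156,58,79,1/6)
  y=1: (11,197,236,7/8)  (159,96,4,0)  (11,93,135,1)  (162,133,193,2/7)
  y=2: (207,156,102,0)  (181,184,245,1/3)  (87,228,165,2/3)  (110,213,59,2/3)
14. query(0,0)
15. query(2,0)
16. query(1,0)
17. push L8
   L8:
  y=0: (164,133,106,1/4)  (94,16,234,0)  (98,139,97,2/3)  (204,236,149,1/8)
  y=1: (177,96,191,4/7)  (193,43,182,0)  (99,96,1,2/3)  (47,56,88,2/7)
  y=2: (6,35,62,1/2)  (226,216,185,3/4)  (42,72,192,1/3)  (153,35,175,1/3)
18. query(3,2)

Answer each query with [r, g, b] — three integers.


query (2,2) [L1,L2] — begin 0,0,0
L1 α=0: [0, 0, 0]
L2 α=1/2: [109/2, 219/2, 171/2]
rounded: [54, 110, 86]

at x=1,y=2 over L1,L3:
L1 α=1/4: [71/4, 107/4, 54]
L3 α=1/2: [991/8, 1051/8, 101]
rounded: [124, 131, 101]

(2,1) stack=L1,L3; from [0,0,0]:
after L1 α=1/4: [229/4, 16, 239/4]
after L3 α=1/2: [313/8, 94, 1207/8]
= [39, 94, 151]

(3,0) stack=L1,L4; from [0,0,0]:
L1 α=5/6: [25/2, 260/3, 995/6]
L4 α=1/2: [83/4, 971/6, 2483/12]
= [21, 162, 207]

at x=0,y=0 over L1,L4,L5,L6,L7:
after L1 α=1/6: [251/6, 23, 191/6]
after L4 α=2/7: [3331/42, 487/7, 1543/42]
after L5 α=0: [3331/42, 487/7, 1543/42]
after L6 α=1/2: [10933/84, 716/7, 2593/84]
after L7 α=6/7: [113749/588, 10082/49, 116497/588]
= [193, 206, 198]

at x=2,y=0 over L1,L4,L5,L6,L7:
after L1 α=1: [192, 173, 11]
after L4 α=1/2: [381/2, 337/2, 81]
after L5 α=1: [202, 189, 151]
after L6 α=5/8: [1121/8, 353/2, 1213/8]
after L7 α=4/5: [3489/40, 213/2, 2397/40]
rounded: [87, 106, 60]

at x=1,y=0 over L1,L4,L5,L6,L7:
+L1 (α=4/5) → [924/5, 128, 112]
+L4 (α=1/2) → [939/10, 150, 107]
+L5 (α=1/2) → [1509/20, 162, 158]
+L6 (α=3/5) → [9009/50, 762/5, 973/5]
+L7 (α=1/4) → [29077/200, 1423/10, 1046/5]
= [145, 142, 209]

at x=3,y=2 over L1,L4,L5,L6,L7,L8:
after L1 α=1/3: [178/3, 214/3, 34/3]
after L4 α=1/3: [875/9, 758/9, 149/9]
after L5 α=1: [156, 106, 142]
after L6 α=2/7: [782/7, 982/7, 1102/7]
after L7 α=2/3: [774/7, 3964/21, 1928/21]
after L8 α=1/3: [873/7, 8663/63, 7531/63]
rounded: [125, 138, 120]


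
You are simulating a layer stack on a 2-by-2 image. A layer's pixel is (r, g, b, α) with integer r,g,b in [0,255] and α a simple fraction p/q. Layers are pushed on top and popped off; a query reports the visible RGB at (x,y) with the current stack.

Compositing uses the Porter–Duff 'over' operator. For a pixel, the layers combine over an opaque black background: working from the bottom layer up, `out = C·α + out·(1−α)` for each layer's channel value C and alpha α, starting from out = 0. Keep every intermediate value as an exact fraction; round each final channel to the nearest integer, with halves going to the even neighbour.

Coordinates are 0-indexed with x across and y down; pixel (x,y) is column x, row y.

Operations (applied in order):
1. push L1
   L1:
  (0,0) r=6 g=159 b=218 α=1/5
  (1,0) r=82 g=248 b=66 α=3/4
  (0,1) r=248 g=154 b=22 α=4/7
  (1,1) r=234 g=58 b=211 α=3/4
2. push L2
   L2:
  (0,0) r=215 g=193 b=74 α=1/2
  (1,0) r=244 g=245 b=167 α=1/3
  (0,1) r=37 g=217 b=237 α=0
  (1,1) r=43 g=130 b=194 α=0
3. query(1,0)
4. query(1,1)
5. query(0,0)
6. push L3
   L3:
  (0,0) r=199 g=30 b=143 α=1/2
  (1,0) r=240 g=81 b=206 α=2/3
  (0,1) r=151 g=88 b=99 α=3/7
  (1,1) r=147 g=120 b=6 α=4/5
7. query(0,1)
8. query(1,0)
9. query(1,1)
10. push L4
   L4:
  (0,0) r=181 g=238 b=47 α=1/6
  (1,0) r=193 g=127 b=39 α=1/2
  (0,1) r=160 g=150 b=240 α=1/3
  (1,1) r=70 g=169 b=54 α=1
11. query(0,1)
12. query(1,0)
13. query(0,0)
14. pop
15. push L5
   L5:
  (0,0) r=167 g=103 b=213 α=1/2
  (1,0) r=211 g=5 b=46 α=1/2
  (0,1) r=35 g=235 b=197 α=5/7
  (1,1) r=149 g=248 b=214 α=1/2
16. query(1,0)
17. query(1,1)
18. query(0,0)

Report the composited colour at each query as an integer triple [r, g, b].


at x=1,y=0 over L1,L2:
L1 α=3/4: [123/2, 186, 99/2]
L2 α=1/3: [367/3, 617/3, 266/3]
→ [122, 206, 89]

at x=1,y=1 over L1,L2:
L1 α=3/4: [351/2, 87/2, 633/4]
L2 α=0: [351/2, 87/2, 633/4]
rounded: [176, 44, 158]

(0,0) stack=L1,L2; from [0,0,0]:
+L1 (α=1/5) → [6/5, 159/5, 218/5]
+L2 (α=1/2) → [1081/10, 562/5, 294/5]
rounded: [108, 112, 59]

at x=0,y=1 over L1,L2,L3:
L1 α=4/7: [992/7, 88, 88/7]
L2 α=0: [992/7, 88, 88/7]
L3 α=3/7: [7139/49, 88, 2431/49]
rounded: [146, 88, 50]

query (1,0) [L1,L2,L3] — begin 0,0,0
+L1 (α=3/4) → [123/2, 186, 99/2]
+L2 (α=1/3) → [367/3, 617/3, 266/3]
+L3 (α=2/3) → [1807/9, 1103/9, 1502/9]
→ [201, 123, 167]

query (1,1) [L1,L2,L3] — begin 0,0,0
L1 α=3/4: [351/2, 87/2, 633/4]
L2 α=0: [351/2, 87/2, 633/4]
L3 α=4/5: [1527/10, 1047/10, 729/20]
= [153, 105, 36]

(0,1) stack=L1,L2,L3,L4; from [0,0,0]:
L1 α=4/7: [992/7, 88, 88/7]
L2 α=0: [992/7, 88, 88/7]
L3 α=3/7: [7139/49, 88, 2431/49]
L4 α=1/3: [22118/147, 326/3, 16622/147]
→ [150, 109, 113]

query (1,0) [L1,L2,L3,L4] — begin 0,0,0
+L1 (α=3/4) → [123/2, 186, 99/2]
+L2 (α=1/3) → [367/3, 617/3, 266/3]
+L3 (α=2/3) → [1807/9, 1103/9, 1502/9]
+L4 (α=1/2) → [1772/9, 1123/9, 1853/18]
rounded: [197, 125, 103]

query (0,0) [L1,L2,L3,L4] — begin 0,0,0
after L1 α=1/5: [6/5, 159/5, 218/5]
after L2 α=1/2: [1081/10, 562/5, 294/5]
after L3 α=1/2: [3071/20, 356/5, 1009/10]
after L4 α=1/6: [1265/8, 99, 1103/12]
= [158, 99, 92]

query (1,0) [L1,L2,L3,L5] — begin 0,0,0
L1 α=3/4: [123/2, 186, 99/2]
L2 α=1/3: [367/3, 617/3, 266/3]
L3 α=2/3: [1807/9, 1103/9, 1502/9]
L5 α=1/2: [1853/9, 574/9, 958/9]
rounded: [206, 64, 106]

(1,1) stack=L1,L2,L3,L5; from [0,0,0]:
after L1 α=3/4: [351/2, 87/2, 633/4]
after L2 α=0: [351/2, 87/2, 633/4]
after L3 α=4/5: [1527/10, 1047/10, 729/20]
after L5 α=1/2: [3017/20, 3527/20, 5009/40]
= [151, 176, 125]

(0,0) stack=L1,L2,L3,L5; from [0,0,0]:
L1 α=1/5: [6/5, 159/5, 218/5]
L2 α=1/2: [1081/10, 562/5, 294/5]
L3 α=1/2: [3071/20, 356/5, 1009/10]
L5 α=1/2: [6411/40, 871/10, 3139/20]
rounded: [160, 87, 157]


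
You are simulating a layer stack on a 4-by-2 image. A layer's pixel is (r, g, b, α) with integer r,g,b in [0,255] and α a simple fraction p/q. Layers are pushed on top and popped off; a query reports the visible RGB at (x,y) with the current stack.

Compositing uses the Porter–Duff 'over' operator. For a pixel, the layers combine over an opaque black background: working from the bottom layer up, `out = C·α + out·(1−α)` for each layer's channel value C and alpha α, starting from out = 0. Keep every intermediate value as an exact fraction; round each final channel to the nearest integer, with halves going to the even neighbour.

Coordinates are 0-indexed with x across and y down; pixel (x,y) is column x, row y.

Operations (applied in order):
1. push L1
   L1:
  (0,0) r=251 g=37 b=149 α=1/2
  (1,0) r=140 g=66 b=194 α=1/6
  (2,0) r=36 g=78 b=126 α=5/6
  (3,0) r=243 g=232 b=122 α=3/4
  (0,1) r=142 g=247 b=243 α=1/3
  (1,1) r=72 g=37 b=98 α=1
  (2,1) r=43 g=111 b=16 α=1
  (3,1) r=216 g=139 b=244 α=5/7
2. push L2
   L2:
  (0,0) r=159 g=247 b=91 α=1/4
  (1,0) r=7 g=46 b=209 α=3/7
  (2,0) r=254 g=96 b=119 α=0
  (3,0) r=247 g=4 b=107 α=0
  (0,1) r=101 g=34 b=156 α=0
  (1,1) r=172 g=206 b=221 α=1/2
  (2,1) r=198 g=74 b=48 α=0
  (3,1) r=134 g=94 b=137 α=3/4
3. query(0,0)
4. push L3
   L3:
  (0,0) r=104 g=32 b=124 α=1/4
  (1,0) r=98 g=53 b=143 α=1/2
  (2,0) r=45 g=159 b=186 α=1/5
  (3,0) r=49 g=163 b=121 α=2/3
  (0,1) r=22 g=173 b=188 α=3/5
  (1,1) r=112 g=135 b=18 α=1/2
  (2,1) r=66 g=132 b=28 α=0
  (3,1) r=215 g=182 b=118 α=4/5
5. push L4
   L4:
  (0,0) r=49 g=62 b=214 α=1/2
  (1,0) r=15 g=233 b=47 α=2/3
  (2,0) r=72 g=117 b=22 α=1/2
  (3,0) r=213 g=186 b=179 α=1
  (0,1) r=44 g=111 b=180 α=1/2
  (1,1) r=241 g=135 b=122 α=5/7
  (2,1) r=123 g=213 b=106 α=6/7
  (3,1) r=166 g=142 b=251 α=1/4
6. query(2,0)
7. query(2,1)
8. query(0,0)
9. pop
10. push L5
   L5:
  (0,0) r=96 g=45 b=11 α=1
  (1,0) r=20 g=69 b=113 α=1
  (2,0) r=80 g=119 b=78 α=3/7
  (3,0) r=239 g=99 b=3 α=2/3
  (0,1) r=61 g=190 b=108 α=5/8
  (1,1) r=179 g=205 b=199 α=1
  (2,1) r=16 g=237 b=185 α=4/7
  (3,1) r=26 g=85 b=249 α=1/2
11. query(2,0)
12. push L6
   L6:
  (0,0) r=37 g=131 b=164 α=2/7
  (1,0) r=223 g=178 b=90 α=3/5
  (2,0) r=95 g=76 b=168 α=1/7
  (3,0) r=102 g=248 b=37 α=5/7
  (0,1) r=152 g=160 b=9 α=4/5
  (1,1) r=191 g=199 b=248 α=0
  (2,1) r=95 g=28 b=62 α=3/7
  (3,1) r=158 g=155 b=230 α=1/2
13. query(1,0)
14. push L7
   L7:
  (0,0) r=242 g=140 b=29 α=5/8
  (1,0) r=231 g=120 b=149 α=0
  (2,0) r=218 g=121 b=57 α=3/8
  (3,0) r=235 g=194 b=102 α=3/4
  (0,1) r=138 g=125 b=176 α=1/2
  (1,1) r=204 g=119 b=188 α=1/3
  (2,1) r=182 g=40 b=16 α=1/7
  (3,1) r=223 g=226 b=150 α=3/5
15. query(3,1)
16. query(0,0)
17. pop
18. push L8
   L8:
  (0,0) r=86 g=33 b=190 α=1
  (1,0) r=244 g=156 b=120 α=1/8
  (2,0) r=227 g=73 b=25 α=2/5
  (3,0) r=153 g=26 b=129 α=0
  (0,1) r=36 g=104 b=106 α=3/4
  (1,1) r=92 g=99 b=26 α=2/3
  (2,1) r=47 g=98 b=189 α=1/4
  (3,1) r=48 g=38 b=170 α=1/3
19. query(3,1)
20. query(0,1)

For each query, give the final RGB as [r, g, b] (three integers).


at x=0,y=0 over L1,L2:
L1 α=1/2: [251/2, 37/2, 149/2]
L2 α=1/4: [1071/8, 605/8, 629/8]
= [134, 76, 79]

at x=2,y=0 over L1,L2,L3,L4:
L1 α=5/6: [30, 65, 105]
L2 α=0: [30, 65, 105]
L3 α=1/5: [33, 419/5, 606/5]
L4 α=1/2: [105/2, 502/5, 358/5]
rounded: [52, 100, 72]

at x=2,y=1 over L1,L2,L3,L4:
after L1 α=1: [43, 111, 16]
after L2 α=0: [43, 111, 16]
after L3 α=0: [43, 111, 16]
after L4 α=6/7: [781/7, 1389/7, 652/7]
= [112, 198, 93]

(0,0) stack=L1,L2,L3,L4; from [0,0,0]:
+L1 (α=1/2) → [251/2, 37/2, 149/2]
+L2 (α=1/4) → [1071/8, 605/8, 629/8]
+L3 (α=1/4) → [4045/32, 2071/32, 2879/32]
+L4 (α=1/2) → [5613/64, 4055/64, 9727/64]
→ [88, 63, 152]

at x=2,y=0 over L1,L2,L3,L5:
after L1 α=5/6: [30, 65, 105]
after L2 α=0: [30, 65, 105]
after L3 α=1/5: [33, 419/5, 606/5]
after L5 α=3/7: [372/7, 3461/35, 3594/35]
rounded: [53, 99, 103]

query (1,0) [L1,L2,L3,L5,L6] — begin 0,0,0
after L1 α=1/6: [70/3, 11, 97/3]
after L2 α=3/7: [49/3, 26, 2269/21]
after L3 α=1/2: [343/6, 79/2, 2636/21]
after L5 α=1: [20, 69, 113]
after L6 α=3/5: [709/5, 672/5, 496/5]
rounded: [142, 134, 99]

(3,1) stack=L1,L2,L3,L5,L6,L7; from [0,0,0]:
after L1 α=5/7: [1080/7, 695/7, 1220/7]
after L2 α=3/4: [1947/14, 2669/28, 4097/28]
after L3 α=4/5: [13987/70, 23053/140, 17313/140]
after L5 α=1/2: [15807/140, 34953/280, 52173/280]
after L6 α=1/2: [37927/280, 78353/560, 116573/560]
after L7 α=3/5: [131587/700, 268193/1400, 242573/1400]
rounded: [188, 192, 173]

(0,0) stack=L1,L2,L3,L5,L6,L7; from [0,0,0]:
L1 α=1/2: [251/2, 37/2, 149/2]
L2 α=1/4: [1071/8, 605/8, 629/8]
L3 α=1/4: [4045/32, 2071/32, 2879/32]
L5 α=1: [96, 45, 11]
L6 α=2/7: [554/7, 487/7, 383/7]
L7 α=5/8: [2533/14, 6361/56, 541/14]
rounded: [181, 114, 39]

at x=3,y=1 over L1,L2,L3,L5,L6,L8:
after L1 α=5/7: [1080/7, 695/7, 1220/7]
after L2 α=3/4: [1947/14, 2669/28, 4097/28]
after L3 α=4/5: [13987/70, 23053/140, 17313/140]
after L5 α=1/2: [15807/140, 34953/280, 52173/280]
after L6 α=1/2: [37927/280, 78353/560, 116573/560]
after L8 α=1/3: [44647/420, 88993/840, 164173/840]
= [106, 106, 195]

query (0,1) [L1,L2,L3,L5,L6,L8] — begin 0,0,0
+L1 (α=1/3) → [142/3, 247/3, 81]
+L2 (α=0) → [142/3, 247/3, 81]
+L3 (α=3/5) → [482/15, 2051/15, 726/5]
+L5 (α=5/8) → [2007/40, 6801/40, 2439/20]
+L6 (α=4/5) → [26327/200, 32401/200, 3159/100]
+L8 (α=3/4) → [47927/800, 94801/800, 34959/400]
rounded: [60, 119, 87]


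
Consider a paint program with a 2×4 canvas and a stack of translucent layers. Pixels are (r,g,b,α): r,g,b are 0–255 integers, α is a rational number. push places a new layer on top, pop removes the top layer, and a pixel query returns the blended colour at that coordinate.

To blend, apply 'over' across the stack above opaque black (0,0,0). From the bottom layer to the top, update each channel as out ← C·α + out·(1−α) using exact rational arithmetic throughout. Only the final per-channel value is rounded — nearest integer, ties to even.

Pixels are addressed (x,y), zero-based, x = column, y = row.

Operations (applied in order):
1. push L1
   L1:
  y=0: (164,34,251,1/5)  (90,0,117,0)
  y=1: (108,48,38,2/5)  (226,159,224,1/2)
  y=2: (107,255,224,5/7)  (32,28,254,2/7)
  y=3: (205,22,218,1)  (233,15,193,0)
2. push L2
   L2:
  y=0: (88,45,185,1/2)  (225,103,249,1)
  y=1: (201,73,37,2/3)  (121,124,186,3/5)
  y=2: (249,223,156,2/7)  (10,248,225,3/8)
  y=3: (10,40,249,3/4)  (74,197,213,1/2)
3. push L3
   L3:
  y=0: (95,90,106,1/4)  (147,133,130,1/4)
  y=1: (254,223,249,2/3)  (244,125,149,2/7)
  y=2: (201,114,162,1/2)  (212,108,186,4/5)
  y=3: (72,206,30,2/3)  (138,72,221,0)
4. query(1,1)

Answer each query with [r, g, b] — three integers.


query (1,1) [L1,L2,L3] — begin 0,0,0
+L1 (α=1/2) → [113, 159/2, 112]
+L2 (α=3/5) → [589/5, 531/5, 782/5]
+L3 (α=2/7) → [1077/7, 781/7, 1080/7]
→ [154, 112, 154]


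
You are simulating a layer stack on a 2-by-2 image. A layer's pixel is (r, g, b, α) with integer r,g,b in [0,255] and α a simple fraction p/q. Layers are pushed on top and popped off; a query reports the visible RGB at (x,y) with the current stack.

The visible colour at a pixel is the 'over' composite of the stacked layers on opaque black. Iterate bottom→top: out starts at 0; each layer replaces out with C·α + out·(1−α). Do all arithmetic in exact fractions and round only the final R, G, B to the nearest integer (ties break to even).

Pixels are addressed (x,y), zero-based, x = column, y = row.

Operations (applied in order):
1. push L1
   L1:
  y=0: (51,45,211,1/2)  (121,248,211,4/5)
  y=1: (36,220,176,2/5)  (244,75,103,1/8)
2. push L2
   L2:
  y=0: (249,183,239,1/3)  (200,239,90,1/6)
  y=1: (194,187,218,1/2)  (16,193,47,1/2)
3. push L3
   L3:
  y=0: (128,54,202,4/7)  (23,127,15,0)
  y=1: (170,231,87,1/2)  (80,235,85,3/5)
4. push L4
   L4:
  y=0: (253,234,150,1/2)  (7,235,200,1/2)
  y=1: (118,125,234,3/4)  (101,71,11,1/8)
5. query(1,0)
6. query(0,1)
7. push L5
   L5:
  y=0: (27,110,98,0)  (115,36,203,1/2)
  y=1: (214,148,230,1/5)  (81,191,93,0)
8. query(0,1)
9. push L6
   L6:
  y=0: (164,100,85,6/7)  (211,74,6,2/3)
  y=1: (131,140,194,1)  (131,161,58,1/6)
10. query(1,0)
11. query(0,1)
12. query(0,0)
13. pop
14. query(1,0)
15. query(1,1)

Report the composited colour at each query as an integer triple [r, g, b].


query (1,0) [L1,L2,L3,L4] — begin 0,0,0
L1 α=4/5: [484/5, 992/5, 844/5]
L2 α=1/6: [114, 1231/6, 467/3]
L3 α=0: [114, 1231/6, 467/3]
L4 α=1/2: [121/2, 2641/12, 1067/6]
= [60, 220, 178]

query (0,1) [L1,L2,L3,L4] — begin 0,0,0
L1 α=2/5: [72/5, 88, 352/5]
L2 α=1/2: [521/5, 275/2, 721/5]
L3 α=1/2: [1371/10, 737/4, 578/5]
L4 α=3/4: [4911/40, 2237/16, 1022/5]
= [123, 140, 204]

(0,1) stack=L1,L2,L3,L4,L5; from [0,0,0]:
after L1 α=2/5: [72/5, 88, 352/5]
after L2 α=1/2: [521/5, 275/2, 721/5]
after L3 α=1/2: [1371/10, 737/4, 578/5]
after L4 α=3/4: [4911/40, 2237/16, 1022/5]
after L5 α=1/5: [7051/50, 2829/20, 5238/25]
→ [141, 141, 210]

query (1,0) [L1,L2,L3,L4,L5,L6] — begin 0,0,0
L1 α=4/5: [484/5, 992/5, 844/5]
L2 α=1/6: [114, 1231/6, 467/3]
L3 α=0: [114, 1231/6, 467/3]
L4 α=1/2: [121/2, 2641/12, 1067/6]
L5 α=1/2: [351/4, 3073/24, 2285/12]
L6 α=2/3: [2039/12, 6625/72, 2429/36]
= [170, 92, 67]

at x=0,y=1 over L1,L2,L3,L4,L5,L6:
after L1 α=2/5: [72/5, 88, 352/5]
after L2 α=1/2: [521/5, 275/2, 721/5]
after L3 α=1/2: [1371/10, 737/4, 578/5]
after L4 α=3/4: [4911/40, 2237/16, 1022/5]
after L5 α=1/5: [7051/50, 2829/20, 5238/25]
after L6 α=1: [131, 140, 194]
→ [131, 140, 194]

query (0,0) [L1,L2,L3,L4,L5,L6] — begin 0,0,0
+L1 (α=1/2) → [51/2, 45/2, 211/2]
+L2 (α=1/3) → [100, 76, 150]
+L3 (α=4/7) → [116, 444/7, 1258/7]
+L4 (α=1/2) → [369/2, 1041/7, 1154/7]
+L5 (α=0) → [369/2, 1041/7, 1154/7]
+L6 (α=6/7) → [2337/14, 5241/49, 4724/49]
rounded: [167, 107, 96]

at x=1,y=0 over L1,L2,L3,L4,L5:
L1 α=4/5: [484/5, 992/5, 844/5]
L2 α=1/6: [114, 1231/6, 467/3]
L3 α=0: [114, 1231/6, 467/3]
L4 α=1/2: [121/2, 2641/12, 1067/6]
L5 α=1/2: [351/4, 3073/24, 2285/12]
= [88, 128, 190]

(1,1) stack=L1,L2,L3,L4,L5; from [0,0,0]:
L1 α=1/8: [61/2, 75/8, 103/8]
L2 α=1/2: [93/4, 1619/16, 479/16]
L3 α=3/5: [573/10, 7259/40, 2519/40]
L4 α=1/8: [5021/80, 53653/320, 18073/320]
L5 α=0: [5021/80, 53653/320, 18073/320]
→ [63, 168, 56]


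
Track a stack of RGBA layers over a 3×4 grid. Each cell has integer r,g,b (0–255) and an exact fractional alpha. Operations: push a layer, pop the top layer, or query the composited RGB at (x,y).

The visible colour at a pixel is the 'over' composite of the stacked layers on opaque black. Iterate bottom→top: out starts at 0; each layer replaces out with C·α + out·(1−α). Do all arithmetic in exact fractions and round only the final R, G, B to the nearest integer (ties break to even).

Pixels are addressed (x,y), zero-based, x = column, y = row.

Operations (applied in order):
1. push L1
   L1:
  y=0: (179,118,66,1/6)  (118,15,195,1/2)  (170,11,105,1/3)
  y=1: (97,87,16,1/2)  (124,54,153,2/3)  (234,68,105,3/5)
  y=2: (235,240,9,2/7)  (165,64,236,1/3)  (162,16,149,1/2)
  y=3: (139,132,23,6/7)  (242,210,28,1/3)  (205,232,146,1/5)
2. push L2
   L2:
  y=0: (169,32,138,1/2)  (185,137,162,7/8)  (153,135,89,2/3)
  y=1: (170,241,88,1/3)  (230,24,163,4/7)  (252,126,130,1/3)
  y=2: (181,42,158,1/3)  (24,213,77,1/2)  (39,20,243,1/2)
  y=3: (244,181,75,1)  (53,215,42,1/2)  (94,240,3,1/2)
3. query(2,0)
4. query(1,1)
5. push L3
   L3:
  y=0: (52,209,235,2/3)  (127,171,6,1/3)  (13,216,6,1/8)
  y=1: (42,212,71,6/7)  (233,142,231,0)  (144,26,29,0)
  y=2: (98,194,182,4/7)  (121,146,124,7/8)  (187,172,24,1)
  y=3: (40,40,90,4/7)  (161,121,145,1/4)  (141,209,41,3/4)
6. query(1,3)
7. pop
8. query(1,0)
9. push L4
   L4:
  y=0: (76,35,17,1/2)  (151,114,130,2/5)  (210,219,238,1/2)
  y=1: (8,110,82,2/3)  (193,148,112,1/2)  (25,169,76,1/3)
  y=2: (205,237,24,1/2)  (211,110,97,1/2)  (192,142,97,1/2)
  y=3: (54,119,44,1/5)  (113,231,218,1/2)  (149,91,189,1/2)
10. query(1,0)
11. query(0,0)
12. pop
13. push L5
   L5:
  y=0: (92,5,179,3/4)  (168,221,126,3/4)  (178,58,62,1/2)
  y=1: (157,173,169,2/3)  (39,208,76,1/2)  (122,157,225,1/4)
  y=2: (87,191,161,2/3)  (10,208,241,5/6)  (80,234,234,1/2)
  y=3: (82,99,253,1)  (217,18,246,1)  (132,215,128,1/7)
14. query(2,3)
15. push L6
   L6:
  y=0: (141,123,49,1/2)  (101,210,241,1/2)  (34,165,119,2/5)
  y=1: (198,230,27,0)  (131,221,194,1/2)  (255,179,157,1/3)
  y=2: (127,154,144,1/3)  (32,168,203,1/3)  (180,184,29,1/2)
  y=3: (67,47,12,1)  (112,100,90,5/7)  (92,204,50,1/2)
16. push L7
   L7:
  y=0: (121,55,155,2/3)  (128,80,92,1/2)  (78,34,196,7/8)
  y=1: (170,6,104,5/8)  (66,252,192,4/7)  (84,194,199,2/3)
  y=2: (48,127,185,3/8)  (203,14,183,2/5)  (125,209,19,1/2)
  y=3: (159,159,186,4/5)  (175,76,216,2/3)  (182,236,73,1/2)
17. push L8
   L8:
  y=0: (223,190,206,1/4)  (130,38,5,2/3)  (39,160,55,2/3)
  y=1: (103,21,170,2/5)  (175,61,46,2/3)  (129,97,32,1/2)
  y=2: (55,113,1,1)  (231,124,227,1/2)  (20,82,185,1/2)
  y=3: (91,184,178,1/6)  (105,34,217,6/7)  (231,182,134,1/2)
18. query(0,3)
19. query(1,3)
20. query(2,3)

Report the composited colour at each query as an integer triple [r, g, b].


at x=2,y=0 over L1,L2:
+L1 (α=1/3) → [170/3, 11/3, 35]
+L2 (α=2/3) → [1088/9, 821/9, 71]
rounded: [121, 91, 71]

query (1,1) [L1,L2] — begin 0,0,0
+L1 (α=2/3) → [248/3, 36, 102]
+L2 (α=4/7) → [1168/7, 204/7, 958/7]
→ [167, 29, 137]

query (1,3) [L1,L2,L3] — begin 0,0,0
+L1 (α=1/3) → [242/3, 70, 28/3]
+L2 (α=1/2) → [401/6, 285/2, 77/3]
+L3 (α=1/4) → [723/8, 1097/8, 111/2]
= [90, 137, 56]

(1,0) stack=L1,L2; from [0,0,0]:
after L1 α=1/2: [59, 15/2, 195/2]
after L2 α=7/8: [677/4, 1933/16, 2463/16]
→ [169, 121, 154]

(1,0) stack=L1,L2,L4; from [0,0,0]:
after L1 α=1/2: [59, 15/2, 195/2]
after L2 α=7/8: [677/4, 1933/16, 2463/16]
after L4 α=2/5: [3239/20, 9447/80, 11549/80]
rounded: [162, 118, 144]

(0,0) stack=L1,L2,L4; from [0,0,0]:
L1 α=1/6: [179/6, 59/3, 11]
L2 α=1/2: [1193/12, 155/6, 149/2]
L4 α=1/2: [2105/24, 365/12, 183/4]
rounded: [88, 30, 46]

(2,3) stack=L1,L2,L5; from [0,0,0]:
L1 α=1/5: [41, 232/5, 146/5]
L2 α=1/2: [135/2, 716/5, 161/10]
L5 α=1/7: [537/7, 5371/35, 1123/35]
rounded: [77, 153, 32]

at x=0,y=3 over L1,L2,L5,L6,L7,L8:
+L1 (α=6/7) → [834/7, 792/7, 138/7]
+L2 (α=1) → [244, 181, 75]
+L5 (α=1) → [82, 99, 253]
+L6 (α=1) → [67, 47, 12]
+L7 (α=4/5) → [703/5, 683/5, 756/5]
+L8 (α=1/6) → [397/3, 289/2, 467/3]
→ [132, 144, 156]

at x=1,y=3 over L1,L2,L5,L6,L7,L8:
after L1 α=1/3: [242/3, 70, 28/3]
after L2 α=1/2: [401/6, 285/2, 77/3]
after L5 α=1: [217, 18, 246]
after L6 α=5/7: [142, 536/7, 942/7]
after L7 α=2/3: [164, 1600/21, 1322/7]
after L8 α=6/7: [794/7, 5884/147, 10436/49]
rounded: [113, 40, 213]

(2,3) stack=L1,L2,L5,L6,L7,L8; from [0,0,0]:
+L1 (α=1/5) → [41, 232/5, 146/5]
+L2 (α=1/2) → [135/2, 716/5, 161/10]
+L5 (α=1/7) → [537/7, 5371/35, 1123/35]
+L6 (α=1/2) → [1181/14, 12511/70, 2873/70]
+L7 (α=1/2) → [3729/28, 29031/140, 7983/140]
+L8 (α=1/2) → [10197/56, 54511/280, 26743/280]
rounded: [182, 195, 96]


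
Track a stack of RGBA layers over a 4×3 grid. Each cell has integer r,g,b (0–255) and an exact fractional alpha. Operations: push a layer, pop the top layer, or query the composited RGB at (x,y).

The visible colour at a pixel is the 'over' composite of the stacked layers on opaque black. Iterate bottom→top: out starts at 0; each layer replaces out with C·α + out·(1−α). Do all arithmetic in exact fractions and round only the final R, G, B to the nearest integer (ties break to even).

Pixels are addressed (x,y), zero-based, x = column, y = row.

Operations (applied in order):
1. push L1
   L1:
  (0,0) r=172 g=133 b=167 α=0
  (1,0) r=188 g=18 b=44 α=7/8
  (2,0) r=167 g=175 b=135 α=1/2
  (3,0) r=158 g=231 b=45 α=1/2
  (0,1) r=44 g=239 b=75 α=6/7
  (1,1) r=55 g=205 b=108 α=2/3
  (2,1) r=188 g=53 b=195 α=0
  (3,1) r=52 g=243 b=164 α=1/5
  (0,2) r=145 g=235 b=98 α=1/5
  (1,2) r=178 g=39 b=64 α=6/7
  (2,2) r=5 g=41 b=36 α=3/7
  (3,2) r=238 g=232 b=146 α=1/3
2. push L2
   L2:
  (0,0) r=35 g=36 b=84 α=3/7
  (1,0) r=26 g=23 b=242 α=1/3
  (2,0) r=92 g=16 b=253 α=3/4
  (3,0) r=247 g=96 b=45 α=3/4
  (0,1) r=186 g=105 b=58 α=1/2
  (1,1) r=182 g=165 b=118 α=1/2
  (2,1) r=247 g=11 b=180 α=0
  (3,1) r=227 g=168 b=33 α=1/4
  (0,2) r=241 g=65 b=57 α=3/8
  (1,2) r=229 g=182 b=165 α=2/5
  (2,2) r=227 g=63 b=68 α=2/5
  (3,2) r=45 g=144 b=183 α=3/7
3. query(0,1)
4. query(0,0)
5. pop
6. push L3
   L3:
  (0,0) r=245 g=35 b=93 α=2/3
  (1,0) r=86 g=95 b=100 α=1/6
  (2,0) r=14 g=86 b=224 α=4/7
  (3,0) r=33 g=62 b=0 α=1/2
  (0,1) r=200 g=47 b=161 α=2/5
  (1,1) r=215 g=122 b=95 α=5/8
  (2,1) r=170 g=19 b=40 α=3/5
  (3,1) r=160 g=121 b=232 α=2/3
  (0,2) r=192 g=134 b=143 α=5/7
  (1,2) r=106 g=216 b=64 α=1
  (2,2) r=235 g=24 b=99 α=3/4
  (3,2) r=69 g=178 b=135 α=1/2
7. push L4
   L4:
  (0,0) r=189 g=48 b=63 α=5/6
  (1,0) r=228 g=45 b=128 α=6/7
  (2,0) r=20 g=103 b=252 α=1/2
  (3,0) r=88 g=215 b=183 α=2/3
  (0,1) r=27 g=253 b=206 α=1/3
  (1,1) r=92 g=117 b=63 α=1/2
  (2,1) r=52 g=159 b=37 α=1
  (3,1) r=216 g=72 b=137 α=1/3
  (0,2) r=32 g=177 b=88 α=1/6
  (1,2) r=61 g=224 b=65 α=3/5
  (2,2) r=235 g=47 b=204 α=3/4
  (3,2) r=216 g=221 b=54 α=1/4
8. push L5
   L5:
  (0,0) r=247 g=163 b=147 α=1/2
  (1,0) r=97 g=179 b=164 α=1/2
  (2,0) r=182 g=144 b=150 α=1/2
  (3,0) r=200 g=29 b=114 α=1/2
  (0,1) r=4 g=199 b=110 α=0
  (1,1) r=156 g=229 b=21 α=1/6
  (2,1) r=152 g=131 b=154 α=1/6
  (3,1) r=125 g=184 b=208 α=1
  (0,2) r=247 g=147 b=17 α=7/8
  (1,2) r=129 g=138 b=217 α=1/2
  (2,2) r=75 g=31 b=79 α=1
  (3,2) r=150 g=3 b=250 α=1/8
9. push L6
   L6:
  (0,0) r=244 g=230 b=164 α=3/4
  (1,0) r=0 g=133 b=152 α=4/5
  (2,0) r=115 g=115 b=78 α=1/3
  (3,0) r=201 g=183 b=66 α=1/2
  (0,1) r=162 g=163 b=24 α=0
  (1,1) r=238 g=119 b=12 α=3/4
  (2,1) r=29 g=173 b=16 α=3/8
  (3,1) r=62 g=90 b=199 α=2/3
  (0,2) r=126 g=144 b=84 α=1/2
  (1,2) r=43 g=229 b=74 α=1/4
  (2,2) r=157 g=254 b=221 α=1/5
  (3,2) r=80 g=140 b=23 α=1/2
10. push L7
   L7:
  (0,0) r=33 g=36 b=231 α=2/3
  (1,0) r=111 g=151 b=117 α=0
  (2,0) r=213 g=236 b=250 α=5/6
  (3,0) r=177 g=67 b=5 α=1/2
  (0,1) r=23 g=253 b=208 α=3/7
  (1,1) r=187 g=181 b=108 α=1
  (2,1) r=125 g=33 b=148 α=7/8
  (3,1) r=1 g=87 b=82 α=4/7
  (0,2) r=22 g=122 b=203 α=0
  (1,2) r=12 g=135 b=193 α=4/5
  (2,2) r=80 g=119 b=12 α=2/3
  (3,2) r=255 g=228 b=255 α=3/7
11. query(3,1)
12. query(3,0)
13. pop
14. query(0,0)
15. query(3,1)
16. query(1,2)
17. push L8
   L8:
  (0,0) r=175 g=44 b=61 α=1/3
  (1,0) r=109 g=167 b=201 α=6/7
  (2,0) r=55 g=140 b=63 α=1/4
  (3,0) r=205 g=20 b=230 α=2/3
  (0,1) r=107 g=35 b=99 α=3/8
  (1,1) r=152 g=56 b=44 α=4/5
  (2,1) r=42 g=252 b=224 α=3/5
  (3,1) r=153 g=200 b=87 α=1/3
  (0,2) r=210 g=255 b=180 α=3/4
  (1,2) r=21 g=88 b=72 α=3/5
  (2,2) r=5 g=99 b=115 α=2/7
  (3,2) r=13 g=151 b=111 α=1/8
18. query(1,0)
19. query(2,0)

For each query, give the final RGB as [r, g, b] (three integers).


query (0,1) [L1,L2] — begin 0,0,0
L1 α=6/7: [264/7, 1434/7, 450/7]
L2 α=1/2: [783/7, 2169/14, 428/7]
rounded: [112, 155, 61]

at x=0,y=0 over L1,L2:
after L1 α=0: [0, 0, 0]
after L2 α=3/7: [15, 108/7, 36]
= [15, 15, 36]

at x=3,y=1 over L1,L3,L4,L5,L6,L7:
after L1 α=1/5: [52/5, 243/5, 164/5]
after L3 α=2/3: [1652/15, 1453/15, 828/5]
after L4 α=1/3: [6544/45, 3986/45, 2341/15]
after L5 α=1: [125, 184, 208]
after L6 α=2/3: [83, 364/3, 202]
after L7 α=4/7: [253/7, 712/7, 934/7]
rounded: [36, 102, 133]

at x=3,y=0 over L1,L3,L4,L5,L6,L7:
L1 α=1/2: [79, 231/2, 45/2]
L3 α=1/2: [56, 355/4, 45/4]
L4 α=2/3: [232/3, 2075/12, 503/4]
L5 α=1/2: [416/3, 2423/24, 959/8]
L6 α=1/2: [1019/6, 6815/48, 1487/16]
L7 α=1/2: [2081/12, 10031/96, 1567/32]
→ [173, 104, 49]

(0,0) stack=L1,L3,L4,L5,L6; from [0,0,0]:
+L1 (α=0) → [0, 0, 0]
+L3 (α=2/3) → [490/3, 70/3, 62]
+L4 (α=5/6) → [3325/18, 395/9, 377/6]
+L5 (α=1/2) → [7771/36, 931/9, 1259/12]
+L6 (α=3/4) → [34123/144, 7141/36, 7163/48]
= [237, 198, 149]

query (3,1) [L1,L3,L4,L5,L6] — begin 0,0,0
after L1 α=1/5: [52/5, 243/5, 164/5]
after L3 α=2/3: [1652/15, 1453/15, 828/5]
after L4 α=1/3: [6544/45, 3986/45, 2341/15]
after L5 α=1: [125, 184, 208]
after L6 α=2/3: [83, 364/3, 202]
→ [83, 121, 202]

at x=1,y=2 over L1,L3,L4,L5,L6:
+L1 (α=6/7) → [1068/7, 234/7, 384/7]
+L3 (α=1) → [106, 216, 64]
+L4 (α=3/5) → [79, 1104/5, 323/5]
+L5 (α=1/2) → [104, 897/5, 704/5]
+L6 (α=1/4) → [355/4, 959/5, 1241/10]
= [89, 192, 124]

at x=1,y=0 over L1,L3,L4,L5,L6,L8:
L1 α=7/8: [329/2, 63/4, 77/2]
L3 α=1/6: [1817/12, 695/24, 195/4]
L4 α=6/7: [18233/84, 1025/24, 3267/28]
L5 α=1/2: [26381/168, 5321/48, 7859/56]
L6 α=4/5: [26381/840, 30857/240, 41907/280]
L8 α=6/7: [575741/5880, 271337/1680, 379587/1960]
→ [98, 162, 194]

query (2,0) [L1,L3,L4,L5,L6,L8] — begin 0,0,0
L1 α=1/2: [167/2, 175/2, 135/2]
L3 α=4/7: [613/14, 1213/14, 2197/14]
L4 α=1/2: [893/28, 2655/28, 5725/28]
L5 α=1/2: [5989/56, 6687/56, 9925/56]
L6 α=1/3: [9209/84, 9907/84, 12109/84]
L8 α=1/4: [10749/112, 13827/112, 13873/112]
→ [96, 123, 124]
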